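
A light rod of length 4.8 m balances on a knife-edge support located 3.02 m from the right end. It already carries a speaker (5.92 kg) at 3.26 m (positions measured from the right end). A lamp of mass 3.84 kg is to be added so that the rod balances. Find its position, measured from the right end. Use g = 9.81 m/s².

Sum moments about the knife-edge support (at 3.02 m from the right end) (the support reaction has zero arm there).
Speaker: 5.92 × 9.81 = 58.08 N down at 3.26 m → arm 0.24 m, τ = 58.08 × 0.24 = 13.94 N·m counterclockwise.
Net moment of existing loads = 13.94 N·m counterclockwise.
The lamp weighs 3.84 × 9.81 = 37.67 N and must supply an equal clockwise moment, so its lever arm about the knife-edge support is 13.94 / 37.67 = 0.37 m.
That puts it at 3.02 − 0.37 = 2.65 m from the right end.

x ≈ 2.65 m from the right end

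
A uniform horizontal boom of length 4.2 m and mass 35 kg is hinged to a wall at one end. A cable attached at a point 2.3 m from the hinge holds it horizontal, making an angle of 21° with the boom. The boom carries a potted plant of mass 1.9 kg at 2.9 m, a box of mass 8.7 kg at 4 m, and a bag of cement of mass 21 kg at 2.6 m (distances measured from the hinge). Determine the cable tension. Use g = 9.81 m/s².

About the hinge:
Beam weight: 35 × 9.81 = 343.4 N down at 2.1 m → arm 2.1 m, τ = 343.4 × 2.1 = 721.1 N·m clockwise.
Potted plant: 1.9 × 9.81 = 18.64 N down at 2.9 m → arm 2.9 m, τ = 18.64 × 2.9 = 54.06 N·m clockwise.
Box: 8.7 × 9.81 = 85.35 N down at 4 m → arm 4 m, τ = 85.35 × 4 = 341.4 N·m clockwise.
Bag of cement: 21 × 9.81 = 206 N down at 2.6 m → arm 2.6 m, τ = 206 × 2.6 = 535.6 N·m clockwise.
Total clockwise load moment = 1652 N·m.
The cable tension T acts at 2.3 m; only its component perpendicular to the boom, T sinθ, produces torque. sin 21° = 0.3584.
Στ = 0 ⇒ T × 2.3 × 0.3584 = 1652 ⇒ T = 1652 / 0.8243 = 2000 N.

T ≈ 2000 N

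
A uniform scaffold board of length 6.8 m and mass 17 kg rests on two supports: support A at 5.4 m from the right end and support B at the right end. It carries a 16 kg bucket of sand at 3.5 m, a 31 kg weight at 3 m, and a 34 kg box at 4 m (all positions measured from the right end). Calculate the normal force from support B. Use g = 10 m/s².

R_B ≈ 345 N

Taking torques about support A:
Beam weight: 17 × 10 = 170 N down at 3.4 m → arm 2 m, τ = 170 × 2 = 340 N·m clockwise.
Bucket of sand: 16 × 10 = 160 N down at 3.5 m → arm 1.9 m, τ = 160 × 1.9 = 304 N·m clockwise.
Weight: 31 × 10 = 310 N down at 3 m → arm 2.4 m, τ = 310 × 2.4 = 744 N·m clockwise.
Box: 34 × 10 = 340 N down at 4 m → arm 1.4 m, τ = 340 × 1.4 = 476 N·m clockwise.
Net load moment about support A = 1864 N·m clockwise.
Reaction R at support B is upward at 0 m, arm 5.4 m → moment R × 5.4 counterclockwise.
Setting net torque to zero: R × 5.4 = 1864 → R = 345 N.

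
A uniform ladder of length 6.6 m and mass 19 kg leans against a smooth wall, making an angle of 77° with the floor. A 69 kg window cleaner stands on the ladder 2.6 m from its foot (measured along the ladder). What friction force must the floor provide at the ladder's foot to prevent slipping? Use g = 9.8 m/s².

About the foot of the ladder:
Ladder weight 19×9.8 = 186.2 N acts at 3.3 m along the ladder; its horizontal arm is 3.3·cos77° = 0.7423 m → τ = 138.2 N·m clockwise.
Window cleaner: 69×9.8 = 676.2 N at 2.6 m → arm 0.5849 m → τ = 395.5 N·m clockwise.
Wall normal N acts horizontally at the top; its moment arm is the height L sinθ = 6.6·sin77° = 6.431 m, counterclockwise.
For rotational equilibrium, N × 6.431 = 533.7, so N = 83 N.
ΣFx = 0: friction at the foot balances the wall's push, so f = N_wall = 83 N.

f ≈ 83 N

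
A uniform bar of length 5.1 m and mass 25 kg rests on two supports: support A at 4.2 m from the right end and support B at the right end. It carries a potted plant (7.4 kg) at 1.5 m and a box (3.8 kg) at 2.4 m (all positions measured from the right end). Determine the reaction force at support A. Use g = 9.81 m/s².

Taking torques about support B:
Beam weight: 25 × 9.81 = 245.2 N down at 2.55 m → arm 2.55 m, τ = 245.2 × 2.55 = 625.3 N·m counterclockwise.
Potted plant: 7.4 × 9.81 = 72.59 N down at 1.5 m → arm 1.5 m, τ = 72.59 × 1.5 = 108.9 N·m counterclockwise.
Box: 3.8 × 9.81 = 37.28 N down at 2.4 m → arm 2.4 m, τ = 37.28 × 2.4 = 89.47 N·m counterclockwise.
Net load moment about support B = 823.7 N·m counterclockwise.
Reaction R at support A is upward at 4.2 m, arm 4.2 m → moment R × 4.2 clockwise.
For rotational equilibrium, R × 4.2 = 823.7, so R = 196 N.

R_A ≈ 196 N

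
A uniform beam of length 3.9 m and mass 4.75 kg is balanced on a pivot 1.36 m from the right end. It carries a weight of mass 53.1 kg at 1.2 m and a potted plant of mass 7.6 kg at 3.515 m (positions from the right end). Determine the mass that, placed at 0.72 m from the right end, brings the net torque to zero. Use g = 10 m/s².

m ≈ 16.7 kg

About the pivot (at 1.36 m from the right end):
Beam weight: 4.75 × 10 = 47.5 N down at 1.95 m → arm 0.59 m, τ = 47.5 × 0.59 = 28.02 N·m counterclockwise.
Weight: 53.1 × 10 = 531 N down at 1.2 m → arm 0.16 m, τ = 531 × 0.16 = 84.96 N·m clockwise.
Potted plant: 7.6 × 10 = 76 N down at 3.515 m → arm 2.155 m, τ = 76 × 2.155 = 163.8 N·m counterclockwise.
Net moment of known loads = 106.9 N·m counterclockwise.
An unknown mass m at 0.72 m has arm 0.64 m; its moment is m·g·0.64 clockwise.
Balancing moments: m × 10 × 0.64 = 106.9, giving m = 106.9 / (10 × 0.64) = 16.7 kg.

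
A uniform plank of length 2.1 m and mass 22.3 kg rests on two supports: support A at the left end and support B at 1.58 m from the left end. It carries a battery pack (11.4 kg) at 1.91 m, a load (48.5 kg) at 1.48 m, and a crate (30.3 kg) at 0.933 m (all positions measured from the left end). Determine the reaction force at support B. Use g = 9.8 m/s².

Choose support A as the axis so its reaction then has zero moment arm.
Beam weight: 22.3 × 9.8 = 218.5 N down at 1.05 m → arm 1.05 m, τ = 218.5 × 1.05 = 229.4 N·m clockwise.
Battery pack: 11.4 × 9.8 = 111.7 N down at 1.91 m → arm 1.91 m, τ = 111.7 × 1.91 = 213.3 N·m clockwise.
Load: 48.5 × 9.8 = 475.3 N down at 1.48 m → arm 1.48 m, τ = 475.3 × 1.48 = 703.4 N·m clockwise.
Crate: 30.3 × 9.8 = 296.9 N down at 0.933 m → arm 0.933 m, τ = 296.9 × 0.933 = 277 N·m clockwise.
Net load moment about support A = 1423 N·m clockwise.
Reaction R at support B is upward at 1.58 m, arm 1.58 m → moment R × 1.58 counterclockwise.
Balancing moments: R × 1.58 = 1423, giving R = 901 N.

R_B ≈ 901 N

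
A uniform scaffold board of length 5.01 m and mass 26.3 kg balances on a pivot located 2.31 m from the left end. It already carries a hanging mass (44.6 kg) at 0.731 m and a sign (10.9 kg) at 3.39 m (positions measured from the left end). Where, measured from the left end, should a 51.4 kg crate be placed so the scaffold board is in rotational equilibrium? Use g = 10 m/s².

Sum moments about the pivot (at 2.31 m from the left end) (the support reaction has zero arm there).
Beam weight: 26.3 × 10 = 263 N down at 2.505 m → arm 0.195 m, τ = 263 × 0.195 = 51.29 N·m clockwise.
Hanging mass: 44.6 × 10 = 446 N down at 0.731 m → arm 1.579 m, τ = 446 × 1.579 = 704.2 N·m counterclockwise.
Sign: 10.9 × 10 = 109 N down at 3.39 m → arm 1.08 m, τ = 109 × 1.08 = 117.7 N·m clockwise.
Net moment of existing loads = 535.2 N·m counterclockwise.
The crate weighs 51.4 × 10 = 514 N and must supply an equal clockwise moment, so its lever arm about the pivot is 535.2 / 514 = 1.04 m.
That puts it at 2.31 + 1.04 = 3.35 m from the left end.

x ≈ 3.35 m from the left end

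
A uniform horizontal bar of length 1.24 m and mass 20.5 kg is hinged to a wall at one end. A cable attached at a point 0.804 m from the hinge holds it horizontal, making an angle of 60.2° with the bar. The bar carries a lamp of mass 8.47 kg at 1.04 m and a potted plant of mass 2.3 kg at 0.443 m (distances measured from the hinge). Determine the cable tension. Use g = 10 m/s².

Taking torques about the hinge:
Beam weight: 20.5 × 10 = 205 N down at 0.62 m → arm 0.62 m, τ = 205 × 0.62 = 127.1 N·m clockwise.
Lamp: 8.47 × 10 = 84.7 N down at 1.04 m → arm 1.04 m, τ = 84.7 × 1.04 = 88.09 N·m clockwise.
Potted plant: 2.3 × 10 = 23 N down at 0.443 m → arm 0.443 m, τ = 23 × 0.443 = 10.19 N·m clockwise.
Total clockwise load moment = 225.4 N·m.
The cable tension T acts at 0.804 m; only its component perpendicular to the bar, T sinθ, produces torque. sin 60.2° = 0.8678.
For rotational equilibrium, T × 0.804 × 0.8678 = 225.4, so T = 225.4 / 0.6977 = 323 N.

T ≈ 323 N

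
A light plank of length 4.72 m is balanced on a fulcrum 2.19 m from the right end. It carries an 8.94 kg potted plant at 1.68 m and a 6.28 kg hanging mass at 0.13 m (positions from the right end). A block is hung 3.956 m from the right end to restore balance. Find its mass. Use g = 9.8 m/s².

About the fulcrum (at 2.19 m from the right end):
Potted plant: 8.94 × 9.8 = 87.61 N down at 1.68 m → arm 0.51 m, τ = 87.61 × 0.51 = 44.68 N·m clockwise.
Hanging mass: 6.28 × 9.8 = 61.54 N down at 0.13 m → arm 2.06 m, τ = 61.54 × 2.06 = 126.8 N·m clockwise.
Net moment of known loads = 171.5 N·m clockwise.
An unknown mass m at 3.956 m has arm 1.766 m; its moment is m·g·1.766 counterclockwise.
For rotational equilibrium, m × 9.8 × 1.766 = 171.5, so m = 171.5 / (9.8 × 1.766) = 9.91 kg.

m ≈ 9.91 kg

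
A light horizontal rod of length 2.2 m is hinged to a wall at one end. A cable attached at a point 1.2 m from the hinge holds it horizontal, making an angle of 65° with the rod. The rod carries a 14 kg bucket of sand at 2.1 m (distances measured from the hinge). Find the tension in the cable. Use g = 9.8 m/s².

Take moments about the hinge.
Bucket of sand: 14 × 9.8 = 137.2 N down at 2.1 m → arm 2.1 m, τ = 137.2 × 2.1 = 288.1 N·m clockwise.
Total clockwise load moment = 288.1 N·m.
The cable tension T acts at 1.2 m; only its component perpendicular to the rod, T sinθ, produces torque. sin 65° = 0.9063.
Setting net torque to zero: T × 1.2 × 0.9063 = 288.1 → T = 288.1 / 1.088 = 265 N.

T ≈ 265 N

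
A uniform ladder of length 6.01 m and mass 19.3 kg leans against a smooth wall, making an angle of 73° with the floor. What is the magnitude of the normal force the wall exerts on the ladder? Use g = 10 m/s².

About the foot of the ladder:
Ladder weight 19.3×10 = 193 N acts at 3.005 m along the ladder; its horizontal arm is 3.005·cos73° = 0.8786 m → τ = 169.6 N·m clockwise.
Wall normal N acts horizontally at the top; its moment arm is the height L sinθ = 6.01·sin73° = 5.747 m, counterclockwise.
For rotational equilibrium, N × 5.747 = 169.6, so N = 29.5 N.

N_wall ≈ 29.5 N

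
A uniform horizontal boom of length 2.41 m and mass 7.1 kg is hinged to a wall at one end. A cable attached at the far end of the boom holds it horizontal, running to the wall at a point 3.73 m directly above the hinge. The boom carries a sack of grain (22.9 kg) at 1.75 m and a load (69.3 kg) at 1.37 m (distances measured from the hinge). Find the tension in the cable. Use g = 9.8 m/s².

Sum moments about the hinge (the unknown hinge reaction has zero arm there).
Beam weight: 7.1 × 9.8 = 69.58 N down at 1.205 m → arm 1.205 m, τ = 69.58 × 1.205 = 83.84 N·m clockwise.
Sack of grain: 22.9 × 9.8 = 224.4 N down at 1.75 m → arm 1.75 m, τ = 224.4 × 1.75 = 392.7 N·m clockwise.
Load: 69.3 × 9.8 = 679.1 N down at 1.37 m → arm 1.37 m, τ = 679.1 × 1.37 = 930.4 N·m clockwise.
Total clockwise load moment = 1407 N·m.
The cable tension T acts at 2.41 m; only its component perpendicular to the boom, T sinθ, produces torque. sinθ = h/√(h²+d²) = 3.73/√(3.73²+2.41²) = 0.8399.
Setting net torque to zero: T × 2.41 × 0.8399 = 1407 → T = 1407 / 2.024 = 695 N.

T ≈ 695 N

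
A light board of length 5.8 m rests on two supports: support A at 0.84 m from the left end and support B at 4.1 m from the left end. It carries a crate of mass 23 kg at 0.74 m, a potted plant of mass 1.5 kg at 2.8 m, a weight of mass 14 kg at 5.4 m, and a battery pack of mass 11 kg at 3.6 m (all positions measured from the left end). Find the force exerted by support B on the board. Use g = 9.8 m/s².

Choose support A as the axis so its reaction then has zero moment arm.
Crate: 23 × 9.8 = 225.4 N down at 0.74 m → arm 0.1 m, τ = 225.4 × 0.1 = 22.54 N·m counterclockwise.
Potted plant: 1.5 × 9.8 = 14.7 N down at 2.8 m → arm 1.96 m, τ = 14.7 × 1.96 = 28.81 N·m clockwise.
Weight: 14 × 9.8 = 137.2 N down at 5.4 m → arm 4.56 m, τ = 137.2 × 4.56 = 625.6 N·m clockwise.
Battery pack: 11 × 9.8 = 107.8 N down at 3.6 m → arm 2.76 m, τ = 107.8 × 2.76 = 297.5 N·m clockwise.
Net load moment about support A = 929.4 N·m clockwise.
Reaction R at support B is upward at 4.1 m, arm 3.26 m → moment R × 3.26 counterclockwise.
Setting net torque to zero: R × 3.26 = 929.4 → R = 285 N.

R_B ≈ 285 N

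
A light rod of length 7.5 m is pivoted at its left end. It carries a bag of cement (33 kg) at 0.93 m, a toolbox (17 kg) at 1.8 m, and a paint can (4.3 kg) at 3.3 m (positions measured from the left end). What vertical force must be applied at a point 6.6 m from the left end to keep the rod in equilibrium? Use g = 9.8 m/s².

F ≈ 112 N

Take moments about the left end.
Bag of cement: 33 × 9.8 = 323.4 N down at 0.93 m → arm 0.93 m, τ = 323.4 × 0.93 = 300.8 N·m clockwise.
Toolbox: 17 × 9.8 = 166.6 N down at 1.8 m → arm 1.8 m, τ = 166.6 × 1.8 = 299.9 N·m clockwise.
Paint can: 4.3 × 9.8 = 42.14 N down at 3.3 m → arm 3.3 m, τ = 42.14 × 3.3 = 139.1 N·m clockwise.
Net moment of the loads = 739.8 N·m clockwise.
The upward force F acts at a point 6.6 m from the left end, arm 6.6 m, giving F × 6.6 counterclockwise.
For rotational equilibrium, F × 6.6 = 739.8, so F = 739.8 / 6.6 = 112 N.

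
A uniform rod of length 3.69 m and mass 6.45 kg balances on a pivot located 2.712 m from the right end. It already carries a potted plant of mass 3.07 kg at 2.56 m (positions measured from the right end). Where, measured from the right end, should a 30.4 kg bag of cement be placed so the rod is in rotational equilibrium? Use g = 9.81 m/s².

x ≈ 2.91 m from the right end

Take moments about the pivot (at 2.712 m from the right end).
Beam weight: 6.45 × 9.81 = 63.27 N down at 1.845 m → arm 0.867 m, τ = 63.27 × 0.867 = 54.86 N·m clockwise.
Potted plant: 3.07 × 9.81 = 30.12 N down at 2.56 m → arm 0.152 m, τ = 30.12 × 0.152 = 4.578 N·m clockwise.
Net moment of existing loads = 59.44 N·m clockwise.
The bag of cement weighs 30.4 × 9.81 = 298.2 N and must supply an equal counterclockwise moment, so its lever arm about the pivot is 59.44 / 298.2 = 0.199 m.
That puts it at 2.712 + 0.199 = 2.91 m from the right end.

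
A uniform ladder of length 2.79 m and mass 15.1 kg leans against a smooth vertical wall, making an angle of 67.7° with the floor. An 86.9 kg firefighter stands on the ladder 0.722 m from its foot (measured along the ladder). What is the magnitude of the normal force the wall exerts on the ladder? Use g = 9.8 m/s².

N_wall ≈ 121 N

Take moments about the foot of the ladder.
Ladder weight 15.1×9.8 = 148 N acts at 1.395 m along the ladder; its horizontal arm is 1.395·cos67.7° = 0.5293 m → τ = 78.34 N·m clockwise.
Firefighter: 86.9×9.8 = 851.6 N at 0.722 m → arm 0.274 m → τ = 233.3 N·m clockwise.
Wall normal N acts horizontally at the top; its moment arm is the height L sinθ = 2.79·sin67.7° = 2.581 m, counterclockwise.
Setting net torque to zero: N × 2.581 = 311.6 → N = 121 N.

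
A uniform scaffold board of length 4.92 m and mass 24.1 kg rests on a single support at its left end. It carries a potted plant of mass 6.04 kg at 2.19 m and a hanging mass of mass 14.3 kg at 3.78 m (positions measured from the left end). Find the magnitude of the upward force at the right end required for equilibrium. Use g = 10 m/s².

About the left end:
Beam weight: 24.1 × 10 = 241 N down at 2.46 m → arm 2.46 m, τ = 241 × 2.46 = 592.9 N·m clockwise.
Potted plant: 6.04 × 10 = 60.4 N down at 2.19 m → arm 2.19 m, τ = 60.4 × 2.19 = 132.3 N·m clockwise.
Hanging mass: 14.3 × 10 = 143 N down at 3.78 m → arm 3.78 m, τ = 143 × 3.78 = 540.5 N·m clockwise.
Net moment of the loads = 1266 N·m clockwise.
The upward force F acts at the right end, arm 4.92 m, giving F × 4.92 counterclockwise.
Setting net torque to zero: F × 4.92 = 1266 → F = 1266 / 4.92 = 257 N.

F ≈ 257 N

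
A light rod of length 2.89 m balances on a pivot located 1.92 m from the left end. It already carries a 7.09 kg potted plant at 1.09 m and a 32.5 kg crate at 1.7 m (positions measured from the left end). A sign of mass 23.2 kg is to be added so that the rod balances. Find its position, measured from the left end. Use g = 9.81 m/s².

x ≈ 2.48 m from the left end

About the pivot (at 1.92 m from the left end):
Potted plant: 7.09 × 9.81 = 69.55 N down at 1.09 m → arm 0.83 m, τ = 69.55 × 0.83 = 57.73 N·m counterclockwise.
Crate: 32.5 × 9.81 = 318.8 N down at 1.7 m → arm 0.22 m, τ = 318.8 × 0.22 = 70.14 N·m counterclockwise.
Net moment of existing loads = 127.9 N·m counterclockwise.
The sign weighs 23.2 × 9.81 = 227.6 N and must supply an equal clockwise moment, so its lever arm about the pivot is 127.9 / 227.6 = 0.562 m.
That puts it at 1.92 + 0.562 = 2.48 m from the left end.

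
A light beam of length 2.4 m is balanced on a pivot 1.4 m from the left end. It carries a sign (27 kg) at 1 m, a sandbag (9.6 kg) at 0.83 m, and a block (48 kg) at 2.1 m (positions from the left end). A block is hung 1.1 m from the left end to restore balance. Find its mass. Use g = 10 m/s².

Sum moments about the pivot (at 1.4 m from the left end) (the support reaction has zero arm there).
Sign: 27 × 10 = 270 N down at 1 m → arm 0.4 m, τ = 270 × 0.4 = 108 N·m counterclockwise.
Sandbag: 9.6 × 10 = 96 N down at 0.83 m → arm 0.57 m, τ = 96 × 0.57 = 54.72 N·m counterclockwise.
Block: 48 × 10 = 480 N down at 2.1 m → arm 0.7 m, τ = 480 × 0.7 = 336 N·m clockwise.
Net moment of known loads = 173.3 N·m clockwise.
An unknown mass m at 1.1 m has arm 0.3 m; its moment is m·g·0.3 counterclockwise.
For rotational equilibrium, m × 10 × 0.3 = 173.3, so m = 173.3 / (10 × 0.3) = 57.8 kg.

m ≈ 57.8 kg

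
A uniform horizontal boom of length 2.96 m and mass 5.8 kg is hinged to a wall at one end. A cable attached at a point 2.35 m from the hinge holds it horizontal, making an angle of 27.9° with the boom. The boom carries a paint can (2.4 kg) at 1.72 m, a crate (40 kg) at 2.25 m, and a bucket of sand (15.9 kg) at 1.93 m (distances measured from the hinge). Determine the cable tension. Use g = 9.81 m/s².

Sum moments about the hinge (the unknown hinge reaction has zero arm there).
Beam weight: 5.8 × 9.81 = 56.9 N down at 1.48 m → arm 1.48 m, τ = 56.9 × 1.48 = 84.21 N·m clockwise.
Paint can: 2.4 × 9.81 = 23.54 N down at 1.72 m → arm 1.72 m, τ = 23.54 × 1.72 = 40.49 N·m clockwise.
Crate: 40 × 9.81 = 392.4 N down at 2.25 m → arm 2.25 m, τ = 392.4 × 2.25 = 882.9 N·m clockwise.
Bucket of sand: 15.9 × 9.81 = 156 N down at 1.93 m → arm 1.93 m, τ = 156 × 1.93 = 301.1 N·m clockwise.
Total clockwise load moment = 1309 N·m.
The cable tension T acts at 2.35 m; only its component perpendicular to the boom, T sinθ, produces torque. sin 27.9° = 0.4679.
For rotational equilibrium, T × 2.35 × 0.4679 = 1309, so T = 1309 / 1.1 = 1190 N.

T ≈ 1190 N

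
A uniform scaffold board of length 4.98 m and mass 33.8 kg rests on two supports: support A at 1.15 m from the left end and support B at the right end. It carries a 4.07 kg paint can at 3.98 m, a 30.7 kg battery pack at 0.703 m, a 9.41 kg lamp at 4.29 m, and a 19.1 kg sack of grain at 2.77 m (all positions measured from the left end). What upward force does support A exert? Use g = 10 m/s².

About support B:
Beam weight: 33.8 × 10 = 338 N down at 2.49 m → arm 2.49 m, τ = 338 × 2.49 = 841.6 N·m counterclockwise.
Paint can: 4.07 × 10 = 40.7 N down at 3.98 m → arm 1 m, τ = 40.7 × 1 = 40.7 N·m counterclockwise.
Battery pack: 30.7 × 10 = 307 N down at 0.703 m → arm 4.277 m, τ = 307 × 4.277 = 1313 N·m counterclockwise.
Lamp: 9.41 × 10 = 94.1 N down at 4.29 m → arm 0.69 m, τ = 94.1 × 0.69 = 64.93 N·m counterclockwise.
Sack of grain: 19.1 × 10 = 191 N down at 2.77 m → arm 2.21 m, τ = 191 × 2.21 = 422.1 N·m counterclockwise.
Net load moment about support B = 2682 N·m counterclockwise.
Reaction R at support A is upward at 1.15 m, arm 3.83 m → moment R × 3.83 clockwise.
For rotational equilibrium, R × 3.83 = 2682, so R = 700 N.

R_A ≈ 700 N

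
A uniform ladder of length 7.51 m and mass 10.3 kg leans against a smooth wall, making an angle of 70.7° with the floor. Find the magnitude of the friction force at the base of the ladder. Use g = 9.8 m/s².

f ≈ 17.7 N

Sum moments about the foot of the ladder (the floor normal and friction both act there and drop out).
Ladder weight 10.3×9.8 = 100.9 N acts at 3.755 m along the ladder; its horizontal arm is 3.755·cos70.7° = 1.241 m → τ = 125.2 N·m clockwise.
Wall normal N acts horizontally at the top; its moment arm is the height L sinθ = 7.51·sin70.7° = 7.088 m, counterclockwise.
For rotational equilibrium, N × 7.088 = 125.2, so N = 17.7 N.
ΣFx = 0: friction at the foot balances the wall's push, so f = N_wall = 17.7 N.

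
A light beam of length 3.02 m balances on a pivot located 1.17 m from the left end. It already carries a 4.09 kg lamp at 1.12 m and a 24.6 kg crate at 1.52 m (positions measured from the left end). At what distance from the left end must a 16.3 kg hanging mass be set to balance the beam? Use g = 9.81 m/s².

x ≈ 0.654 m from the left end

Sum moments about the pivot (at 1.17 m from the left end) (the support reaction has zero arm there).
Lamp: 4.09 × 9.81 = 40.12 N down at 1.12 m → arm 0.05 m, τ = 40.12 × 0.05 = 2.006 N·m counterclockwise.
Crate: 24.6 × 9.81 = 241.3 N down at 1.52 m → arm 0.35 m, τ = 241.3 × 0.35 = 84.45 N·m clockwise.
Net moment of existing loads = 82.44 N·m clockwise.
The hanging mass weighs 16.3 × 9.81 = 159.9 N and must supply an equal counterclockwise moment, so its lever arm about the pivot is 82.44 / 159.9 = 0.516 m.
That puts it at 1.17 − 0.516 = 0.654 m from the left end.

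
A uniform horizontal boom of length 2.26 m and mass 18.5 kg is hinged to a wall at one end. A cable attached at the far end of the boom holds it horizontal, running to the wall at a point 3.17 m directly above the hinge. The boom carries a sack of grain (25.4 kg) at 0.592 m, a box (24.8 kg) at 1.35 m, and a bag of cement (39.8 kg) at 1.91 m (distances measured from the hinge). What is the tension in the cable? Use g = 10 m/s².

T ≈ 790 N

Choose the hinge as the axis so the unknown hinge reaction has zero arm there.
Beam weight: 18.5 × 10 = 185 N down at 1.13 m → arm 1.13 m, τ = 185 × 1.13 = 209 N·m clockwise.
Sack of grain: 25.4 × 10 = 254 N down at 0.592 m → arm 0.592 m, τ = 254 × 0.592 = 150.4 N·m clockwise.
Box: 24.8 × 10 = 248 N down at 1.35 m → arm 1.35 m, τ = 248 × 1.35 = 334.8 N·m clockwise.
Bag of cement: 39.8 × 10 = 398 N down at 1.91 m → arm 1.91 m, τ = 398 × 1.91 = 760.2 N·m clockwise.
Total clockwise load moment = 1454 N·m.
The cable tension T acts at 2.26 m; only its component perpendicular to the boom, T sinθ, produces torque. sinθ = h/√(h²+d²) = 3.17/√(3.17²+2.26²) = 0.8143.
Setting net torque to zero: T × 2.26 × 0.8143 = 1454 → T = 1454 / 1.84 = 790 N.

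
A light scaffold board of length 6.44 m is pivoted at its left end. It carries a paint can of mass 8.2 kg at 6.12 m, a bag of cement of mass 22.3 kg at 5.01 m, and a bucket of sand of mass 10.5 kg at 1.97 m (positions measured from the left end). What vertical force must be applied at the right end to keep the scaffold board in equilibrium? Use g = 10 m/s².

Sum moments about the left end (the unknown pivot reaction has zero arm there).
Paint can: 8.2 × 10 = 82 N down at 6.12 m → arm 6.12 m, τ = 82 × 6.12 = 501.8 N·m clockwise.
Bag of cement: 22.3 × 10 = 223 N down at 5.01 m → arm 5.01 m, τ = 223 × 5.01 = 1117 N·m clockwise.
Bucket of sand: 10.5 × 10 = 105 N down at 1.97 m → arm 1.97 m, τ = 105 × 1.97 = 206.8 N·m clockwise.
Net moment of the loads = 1826 N·m clockwise.
The upward force F acts at the right end, arm 6.44 m, giving F × 6.44 counterclockwise.
Setting net torque to zero: F × 6.44 = 1826 → F = 1826 / 6.44 = 284 N.

F ≈ 284 N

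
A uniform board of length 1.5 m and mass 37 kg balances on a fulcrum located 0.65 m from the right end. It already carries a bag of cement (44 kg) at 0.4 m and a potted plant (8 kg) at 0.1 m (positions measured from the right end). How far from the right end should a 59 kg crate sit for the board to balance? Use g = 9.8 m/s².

x ≈ 0.848 m from the right end

Sum moments about the fulcrum (at 0.65 m from the right end) (the support reaction has zero arm there).
Beam weight: 37 × 9.8 = 362.6 N down at 0.75 m → arm 0.1 m, τ = 362.6 × 0.1 = 36.26 N·m counterclockwise.
Bag of cement: 44 × 9.8 = 431.2 N down at 0.4 m → arm 0.25 m, τ = 431.2 × 0.25 = 107.8 N·m clockwise.
Potted plant: 8 × 9.8 = 78.4 N down at 0.1 m → arm 0.55 m, τ = 78.4 × 0.55 = 43.12 N·m clockwise.
Net moment of existing loads = 114.7 N·m clockwise.
The crate weighs 59 × 9.8 = 578.2 N and must supply an equal counterclockwise moment, so its lever arm about the fulcrum is 114.7 / 578.2 = 0.198 m.
That puts it at 0.65 + 0.198 = 0.848 m from the right end.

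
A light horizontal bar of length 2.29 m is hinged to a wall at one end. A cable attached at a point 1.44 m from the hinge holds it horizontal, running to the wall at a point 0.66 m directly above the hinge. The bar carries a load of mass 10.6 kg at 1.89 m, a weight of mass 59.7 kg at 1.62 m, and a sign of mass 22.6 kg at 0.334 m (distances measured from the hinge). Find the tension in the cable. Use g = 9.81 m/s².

T ≈ 2030 N

Sum moments about the hinge (the unknown hinge reaction has zero arm there).
Load: 10.6 × 9.81 = 104 N down at 1.89 m → arm 1.89 m, τ = 104 × 1.89 = 196.6 N·m clockwise.
Weight: 59.7 × 9.81 = 585.7 N down at 1.62 m → arm 1.62 m, τ = 585.7 × 1.62 = 948.8 N·m clockwise.
Sign: 22.6 × 9.81 = 221.7 N down at 0.334 m → arm 0.334 m, τ = 221.7 × 0.334 = 74.05 N·m clockwise.
Total clockwise load moment = 1219 N·m.
The cable tension T acts at 1.44 m; only its component perpendicular to the bar, T sinθ, produces torque. sinθ = h/√(h²+d²) = 0.66/√(0.66²+1.44²) = 0.4167.
Balancing moments: T × 1.44 × 0.4167 = 1219, giving T = 1219 / 0.6 = 2030 N.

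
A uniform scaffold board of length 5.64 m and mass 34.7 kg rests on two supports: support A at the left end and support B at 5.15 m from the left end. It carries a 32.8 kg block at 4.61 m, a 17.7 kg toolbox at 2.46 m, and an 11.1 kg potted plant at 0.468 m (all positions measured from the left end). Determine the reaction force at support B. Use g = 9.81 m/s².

R_B ≈ 567 N

Choose support A as the axis so its reaction then has zero moment arm.
Beam weight: 34.7 × 9.81 = 340.4 N down at 2.82 m → arm 2.82 m, τ = 340.4 × 2.82 = 959.9 N·m clockwise.
Block: 32.8 × 9.81 = 321.8 N down at 4.61 m → arm 4.61 m, τ = 321.8 × 4.61 = 1483 N·m clockwise.
Toolbox: 17.7 × 9.81 = 173.6 N down at 2.46 m → arm 2.46 m, τ = 173.6 × 2.46 = 427.1 N·m clockwise.
Potted plant: 11.1 × 9.81 = 108.9 N down at 0.468 m → arm 0.468 m, τ = 108.9 × 0.468 = 50.97 N·m clockwise.
Net load moment about support A = 2921 N·m clockwise.
Reaction R at support B is upward at 5.15 m, arm 5.15 m → moment R × 5.15 counterclockwise.
Στ = 0 ⇒ R × 5.15 = 2921 ⇒ R = 567 N.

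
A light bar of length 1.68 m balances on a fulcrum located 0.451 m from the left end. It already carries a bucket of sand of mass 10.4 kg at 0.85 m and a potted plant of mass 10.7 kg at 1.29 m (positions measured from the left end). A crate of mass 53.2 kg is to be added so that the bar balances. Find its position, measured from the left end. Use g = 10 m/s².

x ≈ 0.204 m from the left end

Choose the fulcrum (at 0.451 m from the left end) as the axis so the support reaction has zero arm there.
Bucket of sand: 10.4 × 10 = 104 N down at 0.85 m → arm 0.399 m, τ = 104 × 0.399 = 41.5 N·m clockwise.
Potted plant: 10.7 × 10 = 107 N down at 1.29 m → arm 0.839 m, τ = 107 × 0.839 = 89.77 N·m clockwise.
Net moment of existing loads = 131.3 N·m clockwise.
The crate weighs 53.2 × 10 = 532 N and must supply an equal counterclockwise moment, so its lever arm about the fulcrum is 131.3 / 532 = 0.247 m.
That puts it at 0.451 − 0.247 = 0.204 m from the left end.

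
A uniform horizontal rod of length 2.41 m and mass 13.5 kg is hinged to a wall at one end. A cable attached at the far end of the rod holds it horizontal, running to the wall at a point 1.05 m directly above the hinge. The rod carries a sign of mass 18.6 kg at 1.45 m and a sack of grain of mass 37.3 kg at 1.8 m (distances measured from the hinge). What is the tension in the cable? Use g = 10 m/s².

Taking torques about the hinge:
Beam weight: 13.5 × 10 = 135 N down at 1.205 m → arm 1.205 m, τ = 135 × 1.205 = 162.7 N·m clockwise.
Sign: 18.6 × 10 = 186 N down at 1.45 m → arm 1.45 m, τ = 186 × 1.45 = 269.7 N·m clockwise.
Sack of grain: 37.3 × 10 = 373 N down at 1.8 m → arm 1.8 m, τ = 373 × 1.8 = 671.4 N·m clockwise.
Total clockwise load moment = 1104 N·m.
The cable tension T acts at 2.41 m; only its component perpendicular to the rod, T sinθ, produces torque. sinθ = h/√(h²+d²) = 1.05/√(1.05²+2.41²) = 0.3994.
For rotational equilibrium, T × 2.41 × 0.3994 = 1104, so T = 1104 / 0.9626 = 1150 N.

T ≈ 1150 N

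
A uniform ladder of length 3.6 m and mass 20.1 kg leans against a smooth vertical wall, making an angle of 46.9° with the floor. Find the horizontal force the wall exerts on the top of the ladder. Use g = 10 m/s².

Sum moments about the foot of the ladder (the floor normal and friction both act there and drop out).
Ladder weight 20.1×10 = 201 N acts at 1.8 m along the ladder; its horizontal arm is 1.8·cos46.9° = 1.23 m → τ = 247.2 N·m clockwise.
Wall normal N acts horizontally at the top; its moment arm is the height L sinθ = 3.6·sin46.9° = 2.629 m, counterclockwise.
Setting net torque to zero: N × 2.629 = 247.2 → N = 94 N.

N_wall ≈ 94 N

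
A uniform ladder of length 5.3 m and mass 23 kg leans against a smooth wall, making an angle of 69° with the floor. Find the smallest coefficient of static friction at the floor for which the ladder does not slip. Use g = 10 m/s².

Taking torques about the foot of the ladder:
Ladder weight 23×10 = 230 N acts at 2.65 m along the ladder; its horizontal arm is 2.65·cos69° = 0.9497 m → τ = 218.4 N·m clockwise.
Wall normal N acts horizontally at the top; its moment arm is the height L sinθ = 5.3·sin69° = 4.948 m, counterclockwise.
For rotational equilibrium, N × 4.948 = 218.4, so N = 44.14 N.
ΣFx = 0 ⇒ f = N_wall = 44.14 N. ΣFy = 0 ⇒ N_floor = 230 N.
μ_min = f / N_floor = 44.14 / 230 = 0.192.

μ_min ≈ 0.192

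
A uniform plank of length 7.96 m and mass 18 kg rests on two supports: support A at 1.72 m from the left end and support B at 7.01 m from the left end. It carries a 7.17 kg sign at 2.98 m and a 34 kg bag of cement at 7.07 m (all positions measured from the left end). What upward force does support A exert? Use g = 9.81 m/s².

R_A ≈ 151 N

Taking torques about support B:
Beam weight: 18 × 9.81 = 176.6 N down at 3.98 m → arm 3.03 m, τ = 176.6 × 3.03 = 535.1 N·m counterclockwise.
Sign: 7.17 × 9.81 = 70.34 N down at 2.98 m → arm 4.03 m, τ = 70.34 × 4.03 = 283.5 N·m counterclockwise.
Bag of cement: 34 × 9.81 = 333.5 N down at 7.07 m → arm 0.06 m, τ = 333.5 × 0.06 = 20.01 N·m clockwise.
Net load moment about support B = 798.6 N·m counterclockwise.
Reaction R at support A is upward at 1.72 m, arm 5.29 m → moment R × 5.29 clockwise.
Setting net torque to zero: R × 5.29 = 798.6 → R = 151 N.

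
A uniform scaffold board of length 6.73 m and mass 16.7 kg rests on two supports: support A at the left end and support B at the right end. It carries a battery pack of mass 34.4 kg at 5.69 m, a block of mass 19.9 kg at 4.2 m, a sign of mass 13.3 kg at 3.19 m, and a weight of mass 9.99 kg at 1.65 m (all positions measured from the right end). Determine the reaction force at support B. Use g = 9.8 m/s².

R_B ≈ 350 N

Sum moments about support A (its reaction then has zero moment arm).
Beam weight: 16.7 × 9.8 = 163.7 N down at 3.365 m → arm 3.365 m, τ = 163.7 × 3.365 = 550.9 N·m clockwise.
Battery pack: 34.4 × 9.8 = 337.1 N down at 5.69 m → arm 1.04 m, τ = 337.1 × 1.04 = 350.6 N·m clockwise.
Block: 19.9 × 9.8 = 195 N down at 4.2 m → arm 2.53 m, τ = 195 × 2.53 = 493.3 N·m clockwise.
Sign: 13.3 × 9.8 = 130.3 N down at 3.19 m → arm 3.54 m, τ = 130.3 × 3.54 = 461.3 N·m clockwise.
Weight: 9.99 × 9.8 = 97.9 N down at 1.65 m → arm 5.08 m, τ = 97.9 × 5.08 = 497.3 N·m clockwise.
Net load moment about support A = 2353 N·m clockwise.
Reaction R at support B is upward at 0 m, arm 6.73 m → moment R × 6.73 counterclockwise.
Balancing moments: R × 6.73 = 2353, giving R = 350 N.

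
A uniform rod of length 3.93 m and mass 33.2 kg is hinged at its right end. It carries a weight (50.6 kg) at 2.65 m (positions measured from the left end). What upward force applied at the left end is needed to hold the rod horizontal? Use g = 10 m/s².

F ≈ 331 N

Sum moments about the right end (the unknown pivot reaction has zero arm there).
Beam weight: 33.2 × 10 = 332 N down at 1.965 m → arm 1.965 m, τ = 332 × 1.965 = 652.4 N·m counterclockwise.
Weight: 50.6 × 10 = 506 N down at 2.65 m → arm 1.28 m, τ = 506 × 1.28 = 647.7 N·m counterclockwise.
Net moment of the loads = 1300 N·m counterclockwise.
The upward force F acts at the left end, arm 3.93 m, giving F × 3.93 clockwise.
Setting net torque to zero: F × 3.93 = 1300 → F = 1300 / 3.93 = 331 N.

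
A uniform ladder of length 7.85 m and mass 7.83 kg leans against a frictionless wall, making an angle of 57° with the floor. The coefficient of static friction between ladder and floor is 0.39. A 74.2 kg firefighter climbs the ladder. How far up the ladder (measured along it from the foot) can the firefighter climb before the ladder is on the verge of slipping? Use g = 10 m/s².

About the foot of the ladder:
Ladder weight 7.83×10 = 78.3 N acts at 3.925 m along the ladder; its horizontal arm is 3.925·cos57° = 2.138 m → τ = 167.4 N·m clockwise.
Firefighter weight 74.2×10 = 742 N at distance d → arm d·cos57° → τ = 742·d·0.5446 clockwise.
Wall normal N at the top has arm L sinθ = 6.584 m counterclockwise, so Στ = 0 gives N·6.584 = 167.4 + 404.1·d.
ΣFy = 0 ⇒ N_floor = 820.3 N, so the maximum friction is μ_s·N_floor = 0.39×820.3 = 319.9 N. ΣFx = 0 ⇒ N_wall = f, so at the slipping point N = 319.9 N.
Substituting: 319.9×6.584 = 167.4 + 404.1·d ⇒ d = (2106 − 167.4) / 404.1 = 4.8 m.

d ≈ 4.8 m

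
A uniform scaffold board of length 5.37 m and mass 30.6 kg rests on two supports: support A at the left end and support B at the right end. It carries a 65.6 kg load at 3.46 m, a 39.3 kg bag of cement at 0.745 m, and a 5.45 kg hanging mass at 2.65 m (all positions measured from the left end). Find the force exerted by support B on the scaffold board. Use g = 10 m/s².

R_B ≈ 657 N

About support A:
Beam weight: 30.6 × 10 = 306 N down at 2.685 m → arm 2.685 m, τ = 306 × 2.685 = 821.6 N·m clockwise.
Load: 65.6 × 10 = 656 N down at 3.46 m → arm 3.46 m, τ = 656 × 3.46 = 2270 N·m clockwise.
Bag of cement: 39.3 × 10 = 393 N down at 0.745 m → arm 0.745 m, τ = 393 × 0.745 = 292.8 N·m clockwise.
Hanging mass: 5.45 × 10 = 54.5 N down at 2.65 m → arm 2.65 m, τ = 54.5 × 2.65 = 144.4 N·m clockwise.
Net load moment about support A = 3529 N·m clockwise.
Reaction R at support B is upward at 5.37 m, arm 5.37 m → moment R × 5.37 counterclockwise.
For rotational equilibrium, R × 5.37 = 3529, so R = 657 N.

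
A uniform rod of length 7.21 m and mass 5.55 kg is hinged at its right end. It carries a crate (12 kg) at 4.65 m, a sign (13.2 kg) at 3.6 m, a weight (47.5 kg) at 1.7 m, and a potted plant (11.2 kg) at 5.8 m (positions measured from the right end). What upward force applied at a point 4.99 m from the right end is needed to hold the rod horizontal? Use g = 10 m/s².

F ≈ 539 N

Sum moments about the right end (the unknown pivot reaction has zero arm there).
Beam weight: 5.55 × 10 = 55.5 N down at 3.605 m → arm 3.605 m, τ = 55.5 × 3.605 = 200.1 N·m counterclockwise.
Crate: 12 × 10 = 120 N down at 4.65 m → arm 4.65 m, τ = 120 × 4.65 = 558 N·m counterclockwise.
Sign: 13.2 × 10 = 132 N down at 3.6 m → arm 3.6 m, τ = 132 × 3.6 = 475.2 N·m counterclockwise.
Weight: 47.5 × 10 = 475 N down at 1.7 m → arm 1.7 m, τ = 475 × 1.7 = 807.5 N·m counterclockwise.
Potted plant: 11.2 × 10 = 112 N down at 5.8 m → arm 5.8 m, τ = 112 × 5.8 = 649.6 N·m counterclockwise.
Net moment of the loads = 2690 N·m counterclockwise.
The upward force F acts at a point 4.99 m from the right end, arm 4.99 m, giving F × 4.99 clockwise.
Setting net torque to zero: F × 4.99 = 2690 → F = 2690 / 4.99 = 539 N.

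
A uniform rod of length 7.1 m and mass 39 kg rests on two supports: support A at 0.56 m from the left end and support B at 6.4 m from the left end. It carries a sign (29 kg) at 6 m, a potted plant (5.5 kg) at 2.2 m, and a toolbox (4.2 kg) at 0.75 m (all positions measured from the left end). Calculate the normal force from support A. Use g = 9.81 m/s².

Taking torques about support B:
Beam weight: 39 × 9.81 = 382.6 N down at 3.55 m → arm 2.85 m, τ = 382.6 × 2.85 = 1090 N·m counterclockwise.
Sign: 29 × 9.81 = 284.5 N down at 6 m → arm 0.4 m, τ = 284.5 × 0.4 = 113.8 N·m counterclockwise.
Potted plant: 5.5 × 9.81 = 53.96 N down at 2.2 m → arm 4.2 m, τ = 53.96 × 4.2 = 226.6 N·m counterclockwise.
Toolbox: 4.2 × 9.81 = 41.2 N down at 0.75 m → arm 5.65 m, τ = 41.2 × 5.65 = 232.8 N·m counterclockwise.
Net load moment about support B = 1663 N·m counterclockwise.
Reaction R at support A is upward at 0.56 m, arm 5.84 m → moment R × 5.84 clockwise.
Balancing moments: R × 5.84 = 1663, giving R = 285 N.

R_A ≈ 285 N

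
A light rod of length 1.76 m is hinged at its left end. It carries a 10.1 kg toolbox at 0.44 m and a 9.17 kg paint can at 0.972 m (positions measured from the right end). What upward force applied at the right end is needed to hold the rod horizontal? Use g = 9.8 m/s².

F ≈ 114 N

Choose the left end as the axis so the unknown pivot reaction has zero arm there.
Toolbox: 10.1 × 9.8 = 98.98 N down at 0.44 m → arm 1.32 m, τ = 98.98 × 1.32 = 130.7 N·m clockwise.
Paint can: 9.17 × 9.8 = 89.87 N down at 0.972 m → arm 0.788 m, τ = 89.87 × 0.788 = 70.82 N·m clockwise.
Net moment of the loads = 201.5 N·m clockwise.
The upward force F acts at the right end, arm 1.76 m, giving F × 1.76 counterclockwise.
Στ = 0 ⇒ F × 1.76 = 201.5 ⇒ F = 201.5 / 1.76 = 114 N.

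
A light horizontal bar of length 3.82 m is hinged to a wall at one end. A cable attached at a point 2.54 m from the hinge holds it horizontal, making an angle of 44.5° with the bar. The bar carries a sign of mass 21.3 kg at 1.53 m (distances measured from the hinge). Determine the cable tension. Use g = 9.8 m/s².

T ≈ 179 N

Taking torques about the hinge:
Sign: 21.3 × 9.8 = 208.7 N down at 1.53 m → arm 1.53 m, τ = 208.7 × 1.53 = 319.3 N·m clockwise.
Total clockwise load moment = 319.3 N·m.
The cable tension T acts at 2.54 m; only its component perpendicular to the bar, T sinθ, produces torque. sin 44.5° = 0.7009.
For rotational equilibrium, T × 2.54 × 0.7009 = 319.3, so T = 319.3 / 1.78 = 179 N.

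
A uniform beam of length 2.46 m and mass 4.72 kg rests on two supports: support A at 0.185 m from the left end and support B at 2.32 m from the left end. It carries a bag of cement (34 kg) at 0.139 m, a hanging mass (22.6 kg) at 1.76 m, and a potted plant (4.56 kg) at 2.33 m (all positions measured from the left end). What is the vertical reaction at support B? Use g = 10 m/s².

Sum moments about support A (its reaction then has zero moment arm).
Beam weight: 4.72 × 10 = 47.2 N down at 1.23 m → arm 1.045 m, τ = 47.2 × 1.045 = 49.32 N·m clockwise.
Bag of cement: 34 × 10 = 340 N down at 0.139 m → arm 0.046 m, τ = 340 × 0.046 = 15.64 N·m counterclockwise.
Hanging mass: 22.6 × 10 = 226 N down at 1.76 m → arm 1.575 m, τ = 226 × 1.575 = 355.9 N·m clockwise.
Potted plant: 4.56 × 10 = 45.6 N down at 2.33 m → arm 2.145 m, τ = 45.6 × 2.145 = 97.81 N·m clockwise.
Net load moment about support A = 487.4 N·m clockwise.
Reaction R at support B is upward at 2.32 m, arm 2.135 m → moment R × 2.135 counterclockwise.
For rotational equilibrium, R × 2.135 = 487.4, so R = 228 N.

R_B ≈ 228 N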